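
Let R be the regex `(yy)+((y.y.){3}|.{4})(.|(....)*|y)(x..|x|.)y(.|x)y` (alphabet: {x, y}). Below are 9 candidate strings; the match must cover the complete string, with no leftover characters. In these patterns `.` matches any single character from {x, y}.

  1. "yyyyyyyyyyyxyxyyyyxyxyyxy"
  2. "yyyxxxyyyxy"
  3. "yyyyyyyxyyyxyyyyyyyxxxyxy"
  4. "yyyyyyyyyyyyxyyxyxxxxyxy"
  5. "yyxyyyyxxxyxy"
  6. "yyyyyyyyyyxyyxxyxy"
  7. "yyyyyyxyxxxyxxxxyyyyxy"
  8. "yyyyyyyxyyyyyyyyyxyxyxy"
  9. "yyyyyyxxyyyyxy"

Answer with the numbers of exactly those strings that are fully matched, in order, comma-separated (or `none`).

1 → no match
2 → match
3 → match
4 → match
5 → match
6 → match
7 → match
8 → match
9 → match

2, 3, 4, 5, 6, 7, 8, 9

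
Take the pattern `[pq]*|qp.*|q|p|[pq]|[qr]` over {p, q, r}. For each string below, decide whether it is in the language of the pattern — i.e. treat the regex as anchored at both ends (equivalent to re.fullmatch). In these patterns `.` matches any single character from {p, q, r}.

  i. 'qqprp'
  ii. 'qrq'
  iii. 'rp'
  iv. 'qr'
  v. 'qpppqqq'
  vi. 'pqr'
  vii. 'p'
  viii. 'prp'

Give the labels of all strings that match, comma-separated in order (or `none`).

i. 'qqprp' → no match
ii. 'qrq' → no match
iii. 'rp' → no match
iv. 'qr' → no match
v. 'qpppqqq' → match
vi. 'pqr' → no match
vii. 'p' → match
viii. 'prp' → no match

v, vii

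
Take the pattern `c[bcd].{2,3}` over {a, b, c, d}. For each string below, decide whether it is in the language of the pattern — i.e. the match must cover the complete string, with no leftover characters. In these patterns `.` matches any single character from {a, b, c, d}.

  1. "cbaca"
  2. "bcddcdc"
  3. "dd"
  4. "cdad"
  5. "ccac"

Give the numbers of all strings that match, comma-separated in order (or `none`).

1 → match
2 → no match — must start with "c"
3 → no match — must start with "c"
4 → match
5 → match

1, 4, 5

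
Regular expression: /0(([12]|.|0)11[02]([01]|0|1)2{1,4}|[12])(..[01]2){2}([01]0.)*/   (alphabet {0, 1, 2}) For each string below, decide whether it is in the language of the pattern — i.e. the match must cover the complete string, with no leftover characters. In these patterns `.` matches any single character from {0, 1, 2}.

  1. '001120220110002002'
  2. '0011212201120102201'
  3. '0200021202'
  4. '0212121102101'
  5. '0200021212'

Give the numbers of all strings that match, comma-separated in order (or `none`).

1 → no match
2 → no match
3 → match
4 → match
5 → match

3, 4, 5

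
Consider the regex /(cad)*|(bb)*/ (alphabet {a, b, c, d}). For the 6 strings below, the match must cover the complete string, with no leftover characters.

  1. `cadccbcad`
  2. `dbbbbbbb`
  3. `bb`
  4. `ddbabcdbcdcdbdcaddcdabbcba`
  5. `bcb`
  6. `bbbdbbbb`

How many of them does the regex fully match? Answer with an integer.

1 → no match
2 → no match
3 → match
4 → no match
5 → no match
6 → no match
Total matched: 1

1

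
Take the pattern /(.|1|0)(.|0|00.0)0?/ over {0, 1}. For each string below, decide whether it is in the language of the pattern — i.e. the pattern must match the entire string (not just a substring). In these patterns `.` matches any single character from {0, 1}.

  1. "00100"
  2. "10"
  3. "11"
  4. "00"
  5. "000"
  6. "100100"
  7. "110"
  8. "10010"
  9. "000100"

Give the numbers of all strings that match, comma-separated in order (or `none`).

2, 3, 4, 5, 6, 7, 8, 9

1. "00100" → no match
2. "10" → match
3. "11" → match
4. "00" → match
5. "000" → match
6. "100100" → match
7. "110" → match
8. "10010" → match
9. "000100" → match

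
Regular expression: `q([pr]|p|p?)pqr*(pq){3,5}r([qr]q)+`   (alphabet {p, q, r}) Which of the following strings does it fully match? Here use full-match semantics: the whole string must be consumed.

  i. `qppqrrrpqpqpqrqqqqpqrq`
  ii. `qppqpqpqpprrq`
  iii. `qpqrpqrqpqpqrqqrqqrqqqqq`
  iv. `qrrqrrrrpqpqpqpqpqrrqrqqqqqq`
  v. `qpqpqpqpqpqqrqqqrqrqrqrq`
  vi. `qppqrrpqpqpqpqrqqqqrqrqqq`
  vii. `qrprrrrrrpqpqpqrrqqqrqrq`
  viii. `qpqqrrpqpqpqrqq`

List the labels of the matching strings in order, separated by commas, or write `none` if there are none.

vi

i → no match
ii → no match
iii → no match
iv → no match
v → no match
vi → match
vii → no match
viii → no match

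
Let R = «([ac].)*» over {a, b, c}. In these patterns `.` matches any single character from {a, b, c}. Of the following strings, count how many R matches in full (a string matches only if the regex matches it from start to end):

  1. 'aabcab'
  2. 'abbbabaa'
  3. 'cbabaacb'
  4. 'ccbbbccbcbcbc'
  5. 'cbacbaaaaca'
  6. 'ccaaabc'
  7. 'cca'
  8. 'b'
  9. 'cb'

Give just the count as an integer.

1 → no match
2 → no match
3 → match
4 → no match
5 → no match
6 → no match
7 → no match
8 → no match
9 → match
Total matched: 2

2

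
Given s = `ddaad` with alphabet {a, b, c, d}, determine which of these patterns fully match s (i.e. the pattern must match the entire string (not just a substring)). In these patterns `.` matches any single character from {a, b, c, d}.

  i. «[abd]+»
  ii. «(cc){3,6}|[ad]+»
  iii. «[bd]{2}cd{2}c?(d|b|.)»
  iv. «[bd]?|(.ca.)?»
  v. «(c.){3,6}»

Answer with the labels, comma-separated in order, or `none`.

i, ii

i → match
ii → match
iii → no match
iv → no match
v → no match — must start with `c`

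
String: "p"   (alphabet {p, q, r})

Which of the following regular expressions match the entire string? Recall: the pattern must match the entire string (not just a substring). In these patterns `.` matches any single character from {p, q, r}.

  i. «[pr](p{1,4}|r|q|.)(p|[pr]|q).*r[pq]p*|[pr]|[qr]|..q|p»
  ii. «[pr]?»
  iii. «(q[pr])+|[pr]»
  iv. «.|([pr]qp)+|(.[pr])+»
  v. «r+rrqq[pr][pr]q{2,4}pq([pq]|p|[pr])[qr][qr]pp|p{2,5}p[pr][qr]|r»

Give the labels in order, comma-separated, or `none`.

i, ii, iii, iv

i → match
ii → match
iii → match
iv → match
v → no match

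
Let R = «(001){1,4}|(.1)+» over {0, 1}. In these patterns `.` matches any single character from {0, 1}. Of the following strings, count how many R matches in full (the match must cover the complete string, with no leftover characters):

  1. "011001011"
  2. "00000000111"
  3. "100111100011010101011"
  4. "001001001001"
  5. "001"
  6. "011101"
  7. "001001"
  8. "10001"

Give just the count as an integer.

1 → no match
2 → no match
3 → no match
4 → match
5 → match
6 → match
7 → match
8 → no match
Total matched: 4

4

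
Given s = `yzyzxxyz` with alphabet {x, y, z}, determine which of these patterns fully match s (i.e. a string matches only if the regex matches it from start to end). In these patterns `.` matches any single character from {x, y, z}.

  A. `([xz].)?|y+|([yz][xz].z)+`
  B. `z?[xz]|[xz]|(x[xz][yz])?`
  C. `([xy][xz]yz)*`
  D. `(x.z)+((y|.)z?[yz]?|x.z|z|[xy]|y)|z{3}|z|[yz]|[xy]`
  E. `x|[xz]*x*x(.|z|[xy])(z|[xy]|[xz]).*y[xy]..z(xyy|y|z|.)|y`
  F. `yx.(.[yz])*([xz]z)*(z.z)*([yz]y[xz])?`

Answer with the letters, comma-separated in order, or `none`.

C

A → no match
B → no match
C → match
D → no match
E → no match
F → no match — must start with `yx`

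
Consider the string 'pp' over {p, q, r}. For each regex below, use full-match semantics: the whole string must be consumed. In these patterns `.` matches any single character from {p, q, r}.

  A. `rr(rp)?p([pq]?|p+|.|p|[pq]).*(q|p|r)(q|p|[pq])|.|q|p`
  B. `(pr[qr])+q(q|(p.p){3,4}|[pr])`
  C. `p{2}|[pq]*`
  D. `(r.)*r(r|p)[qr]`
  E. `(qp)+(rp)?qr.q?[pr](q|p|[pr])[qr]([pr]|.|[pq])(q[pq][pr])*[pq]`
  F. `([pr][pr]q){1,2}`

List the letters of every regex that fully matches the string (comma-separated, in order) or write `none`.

C

A → no match
B → no match — must start with 'pr'
C → match
D → no match
E → no match — must start with 'qp'
F → no match — must end with 'q'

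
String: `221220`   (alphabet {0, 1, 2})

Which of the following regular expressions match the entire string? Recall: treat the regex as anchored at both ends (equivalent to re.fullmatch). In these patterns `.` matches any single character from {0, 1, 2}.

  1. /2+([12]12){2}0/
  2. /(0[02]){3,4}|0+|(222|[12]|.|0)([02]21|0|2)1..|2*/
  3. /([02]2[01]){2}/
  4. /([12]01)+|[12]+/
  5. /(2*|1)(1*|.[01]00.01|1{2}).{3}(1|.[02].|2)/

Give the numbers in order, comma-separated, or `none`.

1 → no match — must end with `120`
2 → no match
3 → match
4 → no match
5 → match

3, 5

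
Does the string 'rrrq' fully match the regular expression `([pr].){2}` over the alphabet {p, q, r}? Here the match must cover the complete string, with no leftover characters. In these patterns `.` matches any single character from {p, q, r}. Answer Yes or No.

Yes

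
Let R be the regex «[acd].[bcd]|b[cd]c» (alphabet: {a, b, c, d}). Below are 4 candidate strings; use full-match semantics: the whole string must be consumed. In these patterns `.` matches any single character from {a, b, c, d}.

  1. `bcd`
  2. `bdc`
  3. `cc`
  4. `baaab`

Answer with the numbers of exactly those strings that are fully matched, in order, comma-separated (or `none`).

2

1 → no match
2 → match
3 → no match
4 → no match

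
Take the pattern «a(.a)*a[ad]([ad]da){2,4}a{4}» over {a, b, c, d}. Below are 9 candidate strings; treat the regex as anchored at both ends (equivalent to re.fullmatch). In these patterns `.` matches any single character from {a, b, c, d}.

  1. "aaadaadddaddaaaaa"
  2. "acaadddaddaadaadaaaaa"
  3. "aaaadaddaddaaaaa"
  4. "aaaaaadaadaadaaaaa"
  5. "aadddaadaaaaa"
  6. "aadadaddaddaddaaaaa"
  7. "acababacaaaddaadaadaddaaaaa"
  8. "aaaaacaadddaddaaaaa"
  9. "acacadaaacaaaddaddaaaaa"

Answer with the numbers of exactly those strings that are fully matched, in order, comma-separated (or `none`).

1, 2, 3, 4, 5, 6, 7, 8, 9

1 → match
2 → match
3 → match
4 → match
5 → match
6 → match
7 → match
8 → match
9 → match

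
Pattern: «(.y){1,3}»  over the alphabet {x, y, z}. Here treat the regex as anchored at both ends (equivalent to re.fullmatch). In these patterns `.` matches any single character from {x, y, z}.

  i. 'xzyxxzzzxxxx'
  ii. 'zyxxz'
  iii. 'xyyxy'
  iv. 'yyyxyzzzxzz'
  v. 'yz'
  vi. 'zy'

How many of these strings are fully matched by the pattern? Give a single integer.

i → no match — must end with 'y'
ii → no match — must end with 'y'
iii → no match
iv → no match — must end with 'y'
v → no match — must end with 'y'
vi → match
Total matched: 1

1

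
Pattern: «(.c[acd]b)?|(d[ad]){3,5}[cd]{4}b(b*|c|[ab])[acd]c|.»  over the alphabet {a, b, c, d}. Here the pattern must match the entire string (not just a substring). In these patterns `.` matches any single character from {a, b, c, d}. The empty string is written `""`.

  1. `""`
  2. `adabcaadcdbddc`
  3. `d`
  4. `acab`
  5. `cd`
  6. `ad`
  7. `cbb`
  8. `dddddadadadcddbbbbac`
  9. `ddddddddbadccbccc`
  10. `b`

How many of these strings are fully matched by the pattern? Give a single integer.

1 → match
2 → no match
3 → match
4 → match
5 → no match
6 → no match
7 → no match
8 → match
9 → no match
10 → match
Total matched: 5

5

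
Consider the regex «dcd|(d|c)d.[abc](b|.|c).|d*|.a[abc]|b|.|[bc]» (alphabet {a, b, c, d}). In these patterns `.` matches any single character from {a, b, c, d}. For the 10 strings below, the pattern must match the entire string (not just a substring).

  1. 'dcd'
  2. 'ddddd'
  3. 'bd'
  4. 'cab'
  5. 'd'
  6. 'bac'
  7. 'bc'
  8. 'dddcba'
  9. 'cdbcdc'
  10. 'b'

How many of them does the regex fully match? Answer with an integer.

1 → match
2 → match
3 → no match
4 → match
5 → match
6 → match
7 → no match
8 → match
9 → match
10 → match
Total matched: 8

8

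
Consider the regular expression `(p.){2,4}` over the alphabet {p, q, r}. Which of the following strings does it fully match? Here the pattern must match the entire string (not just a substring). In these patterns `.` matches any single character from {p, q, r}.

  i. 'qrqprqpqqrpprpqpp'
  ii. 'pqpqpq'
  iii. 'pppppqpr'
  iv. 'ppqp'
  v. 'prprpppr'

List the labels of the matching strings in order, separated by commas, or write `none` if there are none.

ii, iii, v

i → no match — must start with 'p'
ii. 'pqpqpq' → match
iii. 'pppppqpr' → match
iv. 'ppqp' → no match
v. 'prprpppr' → match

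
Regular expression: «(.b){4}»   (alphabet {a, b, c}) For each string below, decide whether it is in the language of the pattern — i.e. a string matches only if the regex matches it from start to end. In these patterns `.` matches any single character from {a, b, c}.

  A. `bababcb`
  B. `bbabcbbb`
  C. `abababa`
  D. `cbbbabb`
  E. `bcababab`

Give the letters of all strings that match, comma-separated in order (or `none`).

B

A. `bababcb` → no match
B. `bbabcbbb` → match
C. `abababa` → no match — must end with `b`
D. `cbbbabb` → no match
E. `bcababab` → no match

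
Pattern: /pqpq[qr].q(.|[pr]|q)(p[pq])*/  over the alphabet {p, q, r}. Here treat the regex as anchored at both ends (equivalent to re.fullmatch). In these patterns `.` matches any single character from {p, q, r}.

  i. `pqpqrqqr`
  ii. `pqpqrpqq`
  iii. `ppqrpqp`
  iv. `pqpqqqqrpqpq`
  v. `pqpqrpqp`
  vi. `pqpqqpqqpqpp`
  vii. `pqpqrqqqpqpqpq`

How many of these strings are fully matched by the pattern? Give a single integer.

6

i → match
ii → match
iii → no match — must start with `pqpq`
iv → match
v → match
vi → match
vii → match
Total matched: 6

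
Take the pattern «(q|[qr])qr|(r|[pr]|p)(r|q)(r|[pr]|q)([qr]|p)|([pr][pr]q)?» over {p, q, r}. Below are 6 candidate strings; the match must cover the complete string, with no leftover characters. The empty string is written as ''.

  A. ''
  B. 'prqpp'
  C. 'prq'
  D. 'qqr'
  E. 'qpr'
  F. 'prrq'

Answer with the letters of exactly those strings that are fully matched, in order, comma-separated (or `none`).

A → match
B → no match
C → match
D → match
E → no match
F → match

A, C, D, F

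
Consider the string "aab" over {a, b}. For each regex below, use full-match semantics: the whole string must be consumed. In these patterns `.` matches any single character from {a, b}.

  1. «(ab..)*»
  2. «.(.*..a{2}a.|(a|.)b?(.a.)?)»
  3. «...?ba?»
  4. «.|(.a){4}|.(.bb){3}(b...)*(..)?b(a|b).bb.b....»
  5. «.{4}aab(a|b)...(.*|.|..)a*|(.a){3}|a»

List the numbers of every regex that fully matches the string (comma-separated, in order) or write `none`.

1 → no match
2 → match
3 → match
4 → no match
5 → no match

2, 3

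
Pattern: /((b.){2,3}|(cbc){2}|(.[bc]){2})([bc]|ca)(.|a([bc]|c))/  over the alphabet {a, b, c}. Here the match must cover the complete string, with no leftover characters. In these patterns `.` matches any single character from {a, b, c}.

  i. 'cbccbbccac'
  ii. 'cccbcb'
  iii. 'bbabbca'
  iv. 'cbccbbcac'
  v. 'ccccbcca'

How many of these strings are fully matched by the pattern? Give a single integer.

i → no match
ii → match
iii → no match
iv → no match
v → no match
Total matched: 1

1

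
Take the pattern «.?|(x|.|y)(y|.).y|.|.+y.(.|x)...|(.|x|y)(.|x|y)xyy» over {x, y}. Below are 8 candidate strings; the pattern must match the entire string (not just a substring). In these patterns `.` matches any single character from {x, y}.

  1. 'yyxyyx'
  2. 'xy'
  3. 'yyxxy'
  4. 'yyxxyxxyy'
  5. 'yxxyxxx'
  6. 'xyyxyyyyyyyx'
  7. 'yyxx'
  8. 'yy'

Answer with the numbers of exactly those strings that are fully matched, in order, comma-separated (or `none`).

1 → no match
2 → no match
3 → no match
4 → no match
5 → no match
6 → match
7 → no match
8 → no match

6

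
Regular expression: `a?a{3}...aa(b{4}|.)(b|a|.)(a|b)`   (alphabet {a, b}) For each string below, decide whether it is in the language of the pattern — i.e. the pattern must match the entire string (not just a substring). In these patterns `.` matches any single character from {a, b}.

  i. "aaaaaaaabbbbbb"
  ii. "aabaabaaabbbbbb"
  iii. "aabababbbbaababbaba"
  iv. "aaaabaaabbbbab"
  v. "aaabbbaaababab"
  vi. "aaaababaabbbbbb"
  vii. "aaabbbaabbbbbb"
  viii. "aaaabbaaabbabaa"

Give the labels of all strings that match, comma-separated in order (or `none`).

i, iv, vi, vii

i → match
ii → no match
iii → no match
iv → match
v → no match
vi → match
vii → match
viii → no match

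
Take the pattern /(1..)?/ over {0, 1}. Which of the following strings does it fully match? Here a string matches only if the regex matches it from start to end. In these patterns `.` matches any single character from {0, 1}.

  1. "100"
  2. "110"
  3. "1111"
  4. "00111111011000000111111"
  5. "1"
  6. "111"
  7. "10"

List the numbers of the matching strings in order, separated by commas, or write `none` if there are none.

1, 2, 6

1 → match
2 → match
3 → no match
4 → no match
5 → no match
6 → match
7 → no match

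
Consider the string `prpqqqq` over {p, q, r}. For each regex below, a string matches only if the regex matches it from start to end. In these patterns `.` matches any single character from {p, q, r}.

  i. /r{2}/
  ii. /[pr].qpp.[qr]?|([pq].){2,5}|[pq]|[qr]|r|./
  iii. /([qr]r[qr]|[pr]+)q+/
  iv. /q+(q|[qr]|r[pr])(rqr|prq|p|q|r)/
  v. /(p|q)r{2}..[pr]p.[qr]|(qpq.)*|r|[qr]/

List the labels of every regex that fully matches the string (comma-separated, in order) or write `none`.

iii

i → no match — must start with `r`
ii → no match
iii → match
iv → no match — must start with `q`
v → no match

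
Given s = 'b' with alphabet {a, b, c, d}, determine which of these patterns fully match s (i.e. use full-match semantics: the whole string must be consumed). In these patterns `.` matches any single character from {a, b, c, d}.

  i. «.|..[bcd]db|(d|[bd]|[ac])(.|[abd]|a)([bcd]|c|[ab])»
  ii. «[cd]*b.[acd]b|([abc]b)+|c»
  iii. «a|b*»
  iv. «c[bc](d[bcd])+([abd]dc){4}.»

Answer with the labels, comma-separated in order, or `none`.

i, iii

i → match
ii → no match
iii → match
iv → no match — must start with 'c'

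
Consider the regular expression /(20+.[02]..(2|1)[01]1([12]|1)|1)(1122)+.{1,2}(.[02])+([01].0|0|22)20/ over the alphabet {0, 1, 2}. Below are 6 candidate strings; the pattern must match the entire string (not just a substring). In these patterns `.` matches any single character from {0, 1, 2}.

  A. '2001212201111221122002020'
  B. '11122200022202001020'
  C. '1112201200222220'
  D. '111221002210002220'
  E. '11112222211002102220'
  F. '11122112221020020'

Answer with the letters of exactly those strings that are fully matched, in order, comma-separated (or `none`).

A, B, C, D, F

A → match
B → match
C → match
D → match
E → no match
F → match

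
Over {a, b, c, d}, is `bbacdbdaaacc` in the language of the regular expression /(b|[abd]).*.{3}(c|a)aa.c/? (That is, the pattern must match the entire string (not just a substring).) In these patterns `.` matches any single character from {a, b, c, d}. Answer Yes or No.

Yes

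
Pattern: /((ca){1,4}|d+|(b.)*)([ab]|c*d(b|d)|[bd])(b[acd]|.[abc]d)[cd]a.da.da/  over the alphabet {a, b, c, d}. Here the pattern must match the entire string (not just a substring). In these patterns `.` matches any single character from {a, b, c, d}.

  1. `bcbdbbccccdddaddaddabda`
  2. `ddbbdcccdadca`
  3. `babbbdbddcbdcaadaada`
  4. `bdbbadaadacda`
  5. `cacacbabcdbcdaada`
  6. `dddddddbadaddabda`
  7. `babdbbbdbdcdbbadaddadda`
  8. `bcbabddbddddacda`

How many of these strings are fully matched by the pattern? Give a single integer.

5

1 → match
2 → no match — must end with `da`
3 → match
4 → match
5 → no match
6 → match
7 → match
8 → no match
Total matched: 5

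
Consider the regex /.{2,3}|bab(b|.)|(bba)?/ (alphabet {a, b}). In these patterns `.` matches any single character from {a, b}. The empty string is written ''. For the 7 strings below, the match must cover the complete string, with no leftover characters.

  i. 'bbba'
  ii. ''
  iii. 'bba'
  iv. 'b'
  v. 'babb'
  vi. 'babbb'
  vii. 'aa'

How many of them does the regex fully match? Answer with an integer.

4

i → no match
ii → match
iii → match
iv → no match
v → match
vi → no match
vii → match
Total matched: 4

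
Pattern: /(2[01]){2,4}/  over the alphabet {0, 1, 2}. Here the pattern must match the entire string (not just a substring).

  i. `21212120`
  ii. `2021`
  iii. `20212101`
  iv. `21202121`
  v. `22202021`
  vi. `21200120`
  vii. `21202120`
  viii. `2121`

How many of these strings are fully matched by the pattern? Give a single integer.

i. `21212120` → match
ii. `2021` → match
iii. `20212101` → no match
iv. `21202121` → match
v. `22202021` → no match
vi. `21200120` → no match
vii. `21202120` → match
viii. `2121` → match
Total matched: 5

5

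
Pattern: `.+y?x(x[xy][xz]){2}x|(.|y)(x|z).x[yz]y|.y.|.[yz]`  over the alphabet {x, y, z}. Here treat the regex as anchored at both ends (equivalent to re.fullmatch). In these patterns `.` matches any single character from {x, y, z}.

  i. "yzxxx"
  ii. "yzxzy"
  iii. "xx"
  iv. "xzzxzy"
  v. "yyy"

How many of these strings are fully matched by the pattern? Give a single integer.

i → no match
ii → no match
iii → no match
iv → match
v → match
Total matched: 2

2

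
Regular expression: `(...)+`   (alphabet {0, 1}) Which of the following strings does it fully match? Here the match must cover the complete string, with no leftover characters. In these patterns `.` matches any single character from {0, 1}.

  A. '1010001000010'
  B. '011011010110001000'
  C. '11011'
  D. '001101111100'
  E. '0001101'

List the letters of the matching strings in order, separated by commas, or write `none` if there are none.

A → no match
B → match
C → no match
D → match
E → no match

B, D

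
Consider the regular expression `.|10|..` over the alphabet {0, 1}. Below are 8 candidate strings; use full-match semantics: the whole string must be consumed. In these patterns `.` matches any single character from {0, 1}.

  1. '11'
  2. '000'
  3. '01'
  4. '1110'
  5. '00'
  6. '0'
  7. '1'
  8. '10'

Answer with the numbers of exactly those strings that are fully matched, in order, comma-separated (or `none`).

1 → match
2 → no match
3 → match
4 → no match
5 → match
6 → match
7 → match
8 → match

1, 3, 5, 6, 7, 8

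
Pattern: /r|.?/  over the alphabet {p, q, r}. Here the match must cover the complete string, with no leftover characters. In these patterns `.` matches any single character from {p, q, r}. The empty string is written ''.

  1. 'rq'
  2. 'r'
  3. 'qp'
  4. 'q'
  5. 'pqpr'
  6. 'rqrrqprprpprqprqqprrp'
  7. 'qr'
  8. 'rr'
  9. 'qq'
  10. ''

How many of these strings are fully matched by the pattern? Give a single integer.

1. 'rq' → no match
2. 'r' → match
3. 'qp' → no match
4. 'q' → match
5. 'pqpr' → no match
6 → no match
7. 'qr' → no match
8. 'rr' → no match
9. 'qq' → no match
10. '' → match
Total matched: 3

3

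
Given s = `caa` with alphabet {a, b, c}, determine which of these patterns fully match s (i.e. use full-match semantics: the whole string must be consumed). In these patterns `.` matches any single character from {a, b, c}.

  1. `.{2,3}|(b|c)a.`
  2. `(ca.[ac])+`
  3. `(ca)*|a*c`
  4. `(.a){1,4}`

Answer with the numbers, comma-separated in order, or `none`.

1 → match
2 → no match
3 → no match
4 → no match

1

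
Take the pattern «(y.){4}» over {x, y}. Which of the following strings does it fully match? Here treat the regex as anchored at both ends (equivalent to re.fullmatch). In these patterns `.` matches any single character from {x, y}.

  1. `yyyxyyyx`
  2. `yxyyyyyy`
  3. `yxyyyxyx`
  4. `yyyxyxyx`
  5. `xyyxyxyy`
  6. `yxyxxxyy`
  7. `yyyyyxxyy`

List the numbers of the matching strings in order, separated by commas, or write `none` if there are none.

1, 2, 3, 4

1 → match
2 → match
3 → match
4 → match
5 → no match — must start with `y`
6 → no match
7 → no match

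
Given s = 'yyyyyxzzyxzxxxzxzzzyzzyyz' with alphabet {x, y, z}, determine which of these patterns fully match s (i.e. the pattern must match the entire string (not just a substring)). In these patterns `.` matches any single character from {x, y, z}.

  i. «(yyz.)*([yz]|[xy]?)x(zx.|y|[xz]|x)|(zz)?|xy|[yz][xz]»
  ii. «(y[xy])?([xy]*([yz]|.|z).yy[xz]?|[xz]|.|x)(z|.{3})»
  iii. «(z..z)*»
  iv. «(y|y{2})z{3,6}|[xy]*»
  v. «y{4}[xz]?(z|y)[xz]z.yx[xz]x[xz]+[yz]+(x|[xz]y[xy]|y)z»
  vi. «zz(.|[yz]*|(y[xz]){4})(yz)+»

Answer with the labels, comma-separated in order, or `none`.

v

i → no match
ii → no match
iii → no match
iv → no match
v → match
vi → no match — must start with 'zz'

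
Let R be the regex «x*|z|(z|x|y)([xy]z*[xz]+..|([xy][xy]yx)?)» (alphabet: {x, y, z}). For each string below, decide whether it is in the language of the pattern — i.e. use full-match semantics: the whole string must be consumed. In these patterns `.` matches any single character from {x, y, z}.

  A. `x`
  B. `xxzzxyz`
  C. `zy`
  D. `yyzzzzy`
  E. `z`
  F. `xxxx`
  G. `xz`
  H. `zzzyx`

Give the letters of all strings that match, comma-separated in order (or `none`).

A, B, D, E, F

A → match
B → match
C → no match
D → match
E → match
F → match
G → no match
H → no match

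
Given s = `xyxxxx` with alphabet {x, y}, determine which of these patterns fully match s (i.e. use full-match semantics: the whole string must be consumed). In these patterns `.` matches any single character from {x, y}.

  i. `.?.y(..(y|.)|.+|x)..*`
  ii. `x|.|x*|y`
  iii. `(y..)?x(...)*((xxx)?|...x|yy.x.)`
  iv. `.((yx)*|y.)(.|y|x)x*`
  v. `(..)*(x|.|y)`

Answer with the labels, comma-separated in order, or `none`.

i → match
ii → no match
iii → no match
iv → match
v → no match

i, iv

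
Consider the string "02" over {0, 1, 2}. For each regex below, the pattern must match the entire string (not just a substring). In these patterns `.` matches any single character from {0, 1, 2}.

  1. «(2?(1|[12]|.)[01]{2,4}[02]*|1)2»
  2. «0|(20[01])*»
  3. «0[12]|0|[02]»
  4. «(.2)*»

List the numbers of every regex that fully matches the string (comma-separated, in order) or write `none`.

1 → no match
2 → no match
3 → match
4 → match

3, 4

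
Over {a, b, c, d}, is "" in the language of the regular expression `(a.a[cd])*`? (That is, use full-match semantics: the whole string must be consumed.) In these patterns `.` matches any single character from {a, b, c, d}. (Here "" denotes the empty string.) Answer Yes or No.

Yes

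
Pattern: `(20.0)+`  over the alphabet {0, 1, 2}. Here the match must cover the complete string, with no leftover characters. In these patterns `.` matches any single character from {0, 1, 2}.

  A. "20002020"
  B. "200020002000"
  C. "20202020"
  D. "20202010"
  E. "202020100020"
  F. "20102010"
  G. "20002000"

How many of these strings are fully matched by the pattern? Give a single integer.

6

A. "20002020" → match
B. "200020002000" → match
C. "20202020" → match
D. "20202010" → match
E. "202020100020" → no match
F. "20102010" → match
G. "20002000" → match
Total matched: 6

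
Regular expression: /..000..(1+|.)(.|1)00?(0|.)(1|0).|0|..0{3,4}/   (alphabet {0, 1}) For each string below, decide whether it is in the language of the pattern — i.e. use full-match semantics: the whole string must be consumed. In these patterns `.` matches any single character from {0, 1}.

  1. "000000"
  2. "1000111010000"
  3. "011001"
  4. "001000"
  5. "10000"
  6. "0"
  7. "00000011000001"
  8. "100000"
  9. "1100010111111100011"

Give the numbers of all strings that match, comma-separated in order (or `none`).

1 → match
2 → no match
3 → no match
4 → no match
5 → match
6 → match
7 → match
8 → match
9 → match

1, 5, 6, 7, 8, 9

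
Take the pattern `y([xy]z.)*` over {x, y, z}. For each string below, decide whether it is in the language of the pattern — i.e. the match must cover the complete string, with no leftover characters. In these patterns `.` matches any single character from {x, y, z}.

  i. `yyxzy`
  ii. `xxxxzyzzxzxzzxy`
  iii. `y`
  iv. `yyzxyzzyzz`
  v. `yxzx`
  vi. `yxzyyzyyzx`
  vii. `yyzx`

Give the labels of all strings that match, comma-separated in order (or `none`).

iii, iv, v, vi, vii

i → no match
ii → no match — must start with `y`
iii → match
iv → match
v → match
vi → match
vii → match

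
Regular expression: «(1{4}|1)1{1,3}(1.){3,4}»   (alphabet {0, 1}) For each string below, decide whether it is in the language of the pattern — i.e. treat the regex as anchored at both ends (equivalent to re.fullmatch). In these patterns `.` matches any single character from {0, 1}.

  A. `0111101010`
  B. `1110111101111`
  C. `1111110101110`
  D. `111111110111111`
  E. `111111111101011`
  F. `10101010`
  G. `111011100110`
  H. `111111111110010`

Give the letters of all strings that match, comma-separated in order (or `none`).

A. `0111101010` → no match — must start with `1`
B → no match
C → match
D → match
E → match
F. `10101010` → no match
G. `111011100110` → no match
H → no match

C, D, E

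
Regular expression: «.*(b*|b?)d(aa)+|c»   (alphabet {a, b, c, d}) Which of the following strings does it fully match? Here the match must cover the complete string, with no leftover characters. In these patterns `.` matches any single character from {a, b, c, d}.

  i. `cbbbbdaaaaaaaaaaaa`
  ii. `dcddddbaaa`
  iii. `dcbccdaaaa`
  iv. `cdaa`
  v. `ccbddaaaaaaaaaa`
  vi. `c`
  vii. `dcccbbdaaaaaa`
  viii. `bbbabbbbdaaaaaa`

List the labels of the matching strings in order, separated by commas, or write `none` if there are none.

i, iii, iv, v, vi, vii, viii

i → match
ii → no match
iii → match
iv → match
v → match
vi → match
vii → match
viii → match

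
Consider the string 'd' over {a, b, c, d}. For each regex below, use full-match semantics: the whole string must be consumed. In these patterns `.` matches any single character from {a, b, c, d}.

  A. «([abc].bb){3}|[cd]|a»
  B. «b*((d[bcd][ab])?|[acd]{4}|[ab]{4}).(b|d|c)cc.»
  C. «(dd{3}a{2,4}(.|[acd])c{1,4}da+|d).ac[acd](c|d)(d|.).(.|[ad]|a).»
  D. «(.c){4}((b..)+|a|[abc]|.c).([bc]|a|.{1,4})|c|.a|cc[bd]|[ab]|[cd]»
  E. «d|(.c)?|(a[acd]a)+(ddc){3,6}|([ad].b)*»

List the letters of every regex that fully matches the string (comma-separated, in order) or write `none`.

A, D, E

A → match
B → no match
C → no match
D → match
E → match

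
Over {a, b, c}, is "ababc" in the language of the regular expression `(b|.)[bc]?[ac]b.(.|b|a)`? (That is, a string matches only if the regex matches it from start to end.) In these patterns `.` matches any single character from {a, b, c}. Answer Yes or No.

No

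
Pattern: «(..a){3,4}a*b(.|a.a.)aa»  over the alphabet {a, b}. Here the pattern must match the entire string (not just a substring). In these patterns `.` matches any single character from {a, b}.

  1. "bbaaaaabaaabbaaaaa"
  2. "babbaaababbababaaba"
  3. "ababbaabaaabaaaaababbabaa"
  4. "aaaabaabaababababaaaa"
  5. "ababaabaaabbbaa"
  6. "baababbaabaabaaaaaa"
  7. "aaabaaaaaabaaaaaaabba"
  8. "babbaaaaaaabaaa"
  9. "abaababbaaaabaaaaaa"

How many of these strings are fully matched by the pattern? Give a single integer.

1 → no match
2 → no match — must end with "aa"
3 → no match
4 → no match
5 → no match
6 → no match
7 → no match — must end with "aa"
8 → no match
9 → match
Total matched: 1

1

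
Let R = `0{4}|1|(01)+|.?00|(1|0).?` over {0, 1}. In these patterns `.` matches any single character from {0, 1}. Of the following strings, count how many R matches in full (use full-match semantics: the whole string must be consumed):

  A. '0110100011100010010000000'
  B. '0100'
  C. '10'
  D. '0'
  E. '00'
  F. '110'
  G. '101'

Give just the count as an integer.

3

A → no match
B → no match
C → match
D → match
E → match
F → no match
G → no match
Total matched: 3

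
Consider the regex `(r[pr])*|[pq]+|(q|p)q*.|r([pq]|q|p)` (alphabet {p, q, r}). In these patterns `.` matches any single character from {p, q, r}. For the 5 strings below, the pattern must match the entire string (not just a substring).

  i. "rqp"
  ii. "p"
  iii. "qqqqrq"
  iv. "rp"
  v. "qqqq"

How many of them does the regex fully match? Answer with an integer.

3

i. "rqp" → no match
ii. "p" → match
iii. "qqqqrq" → no match
iv. "rp" → match
v. "qqqq" → match
Total matched: 3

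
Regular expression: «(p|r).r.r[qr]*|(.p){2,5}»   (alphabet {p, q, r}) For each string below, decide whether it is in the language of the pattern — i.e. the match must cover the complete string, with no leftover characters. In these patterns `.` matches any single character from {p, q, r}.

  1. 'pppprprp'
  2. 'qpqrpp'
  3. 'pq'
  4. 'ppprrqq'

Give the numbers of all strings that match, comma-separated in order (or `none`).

1 → match
2 → no match
3 → no match
4 → no match

1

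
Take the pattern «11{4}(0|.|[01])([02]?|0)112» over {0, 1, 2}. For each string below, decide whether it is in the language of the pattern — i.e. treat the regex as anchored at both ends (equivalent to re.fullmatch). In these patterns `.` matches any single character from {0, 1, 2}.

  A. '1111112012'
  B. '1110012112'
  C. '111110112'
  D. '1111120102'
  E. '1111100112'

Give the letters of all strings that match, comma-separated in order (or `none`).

C, E

A → no match — must end with '112'
B → no match
C → match
D → no match — must end with '112'
E → match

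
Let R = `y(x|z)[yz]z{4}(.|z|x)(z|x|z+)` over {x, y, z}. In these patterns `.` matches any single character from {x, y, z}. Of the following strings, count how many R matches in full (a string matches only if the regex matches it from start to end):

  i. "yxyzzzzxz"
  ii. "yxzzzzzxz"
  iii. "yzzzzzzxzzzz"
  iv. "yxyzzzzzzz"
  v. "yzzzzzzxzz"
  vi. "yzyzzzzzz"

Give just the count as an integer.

6

i → match
ii → match
iii → match
iv → match
v → match
vi → match
Total matched: 6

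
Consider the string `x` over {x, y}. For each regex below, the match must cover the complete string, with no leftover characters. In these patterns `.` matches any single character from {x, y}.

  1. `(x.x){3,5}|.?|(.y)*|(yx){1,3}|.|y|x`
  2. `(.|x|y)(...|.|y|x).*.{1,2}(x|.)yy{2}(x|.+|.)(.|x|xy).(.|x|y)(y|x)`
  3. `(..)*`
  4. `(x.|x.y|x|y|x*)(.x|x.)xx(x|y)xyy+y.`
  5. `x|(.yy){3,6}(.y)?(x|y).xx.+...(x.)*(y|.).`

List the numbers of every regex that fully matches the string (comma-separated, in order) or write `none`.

1 → match
2 → no match
3 → no match
4 → no match
5 → match

1, 5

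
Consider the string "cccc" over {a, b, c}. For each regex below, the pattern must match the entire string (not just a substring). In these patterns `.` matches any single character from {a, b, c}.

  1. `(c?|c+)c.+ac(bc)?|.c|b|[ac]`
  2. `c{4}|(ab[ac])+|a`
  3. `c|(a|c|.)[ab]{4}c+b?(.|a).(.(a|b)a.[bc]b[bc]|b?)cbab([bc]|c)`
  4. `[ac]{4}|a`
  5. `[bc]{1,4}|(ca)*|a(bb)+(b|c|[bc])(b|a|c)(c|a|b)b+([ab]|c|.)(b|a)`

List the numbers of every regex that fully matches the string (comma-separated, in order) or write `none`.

1 → no match
2 → match
3 → no match
4 → match
5 → match

2, 4, 5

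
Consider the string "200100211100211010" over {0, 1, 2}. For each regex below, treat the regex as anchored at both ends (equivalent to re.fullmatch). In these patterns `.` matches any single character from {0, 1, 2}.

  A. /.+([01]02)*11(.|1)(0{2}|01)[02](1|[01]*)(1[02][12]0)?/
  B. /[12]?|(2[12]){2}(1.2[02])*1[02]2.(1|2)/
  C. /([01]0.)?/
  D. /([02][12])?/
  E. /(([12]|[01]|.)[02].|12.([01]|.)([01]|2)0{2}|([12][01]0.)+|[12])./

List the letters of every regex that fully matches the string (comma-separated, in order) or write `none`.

A → match
B → no match
C → no match
D → no match
E → no match

A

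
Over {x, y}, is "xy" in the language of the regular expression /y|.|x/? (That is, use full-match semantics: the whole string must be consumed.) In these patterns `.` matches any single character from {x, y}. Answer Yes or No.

No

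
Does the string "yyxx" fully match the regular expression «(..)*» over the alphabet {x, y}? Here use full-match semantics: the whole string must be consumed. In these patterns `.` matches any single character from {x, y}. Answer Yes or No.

Yes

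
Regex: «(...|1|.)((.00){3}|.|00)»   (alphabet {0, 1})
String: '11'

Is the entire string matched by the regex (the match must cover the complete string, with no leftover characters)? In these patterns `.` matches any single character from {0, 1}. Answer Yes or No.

Yes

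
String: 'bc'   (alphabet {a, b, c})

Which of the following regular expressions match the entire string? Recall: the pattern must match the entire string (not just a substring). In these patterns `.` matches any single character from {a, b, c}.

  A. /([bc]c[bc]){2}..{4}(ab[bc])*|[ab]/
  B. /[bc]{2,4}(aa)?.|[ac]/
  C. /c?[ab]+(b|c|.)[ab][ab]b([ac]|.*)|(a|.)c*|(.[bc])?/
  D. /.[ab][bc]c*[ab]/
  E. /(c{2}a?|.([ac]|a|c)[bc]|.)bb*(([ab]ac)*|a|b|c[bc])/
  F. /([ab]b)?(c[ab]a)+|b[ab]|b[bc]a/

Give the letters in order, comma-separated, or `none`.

C

A → no match
B → no match
C → match
D → no match
E → no match
F → no match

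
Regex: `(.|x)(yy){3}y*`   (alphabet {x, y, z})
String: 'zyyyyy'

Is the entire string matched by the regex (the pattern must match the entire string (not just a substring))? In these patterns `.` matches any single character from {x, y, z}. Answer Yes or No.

No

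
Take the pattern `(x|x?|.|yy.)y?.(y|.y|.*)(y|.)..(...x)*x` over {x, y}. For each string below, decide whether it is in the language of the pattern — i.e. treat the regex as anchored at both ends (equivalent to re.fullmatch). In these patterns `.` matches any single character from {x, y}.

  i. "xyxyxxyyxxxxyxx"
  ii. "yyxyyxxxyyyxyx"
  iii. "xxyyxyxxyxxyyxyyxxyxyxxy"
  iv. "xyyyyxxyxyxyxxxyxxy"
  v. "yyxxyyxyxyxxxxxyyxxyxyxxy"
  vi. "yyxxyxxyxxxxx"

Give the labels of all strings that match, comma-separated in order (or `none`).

i → match
ii → match
iii → no match — must end with "x"
iv → no match — must end with "x"
v → no match — must end with "x"
vi → match

i, ii, vi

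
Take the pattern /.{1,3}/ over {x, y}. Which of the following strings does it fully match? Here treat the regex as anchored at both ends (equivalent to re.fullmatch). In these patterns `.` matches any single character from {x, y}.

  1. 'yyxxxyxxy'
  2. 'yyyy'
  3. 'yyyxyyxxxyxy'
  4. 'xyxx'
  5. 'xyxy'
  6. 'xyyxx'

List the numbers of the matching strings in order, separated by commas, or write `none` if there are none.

1 → no match
2 → no match
3 → no match
4 → no match
5 → no match
6 → no match

none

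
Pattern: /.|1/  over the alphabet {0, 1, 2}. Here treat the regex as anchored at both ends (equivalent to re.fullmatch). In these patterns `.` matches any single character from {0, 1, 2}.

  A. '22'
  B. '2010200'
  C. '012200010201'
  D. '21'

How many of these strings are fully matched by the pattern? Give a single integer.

A → no match
B → no match
C → no match
D → no match
Total matched: 0

0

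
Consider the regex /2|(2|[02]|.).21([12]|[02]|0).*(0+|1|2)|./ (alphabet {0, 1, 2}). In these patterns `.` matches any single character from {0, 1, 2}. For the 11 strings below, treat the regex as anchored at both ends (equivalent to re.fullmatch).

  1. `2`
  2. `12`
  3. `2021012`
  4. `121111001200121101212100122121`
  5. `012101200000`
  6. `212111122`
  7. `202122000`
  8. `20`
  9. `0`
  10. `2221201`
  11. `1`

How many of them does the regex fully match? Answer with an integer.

8

1. `2` → match
2. `12` → no match
3. `2021012` → match
4 → no match
5. `012101200000` → match
6. `212111122` → match
7. `202122000` → match
8. `20` → no match
9. `0` → match
10. `2221201` → match
11. `1` → match
Total matched: 8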